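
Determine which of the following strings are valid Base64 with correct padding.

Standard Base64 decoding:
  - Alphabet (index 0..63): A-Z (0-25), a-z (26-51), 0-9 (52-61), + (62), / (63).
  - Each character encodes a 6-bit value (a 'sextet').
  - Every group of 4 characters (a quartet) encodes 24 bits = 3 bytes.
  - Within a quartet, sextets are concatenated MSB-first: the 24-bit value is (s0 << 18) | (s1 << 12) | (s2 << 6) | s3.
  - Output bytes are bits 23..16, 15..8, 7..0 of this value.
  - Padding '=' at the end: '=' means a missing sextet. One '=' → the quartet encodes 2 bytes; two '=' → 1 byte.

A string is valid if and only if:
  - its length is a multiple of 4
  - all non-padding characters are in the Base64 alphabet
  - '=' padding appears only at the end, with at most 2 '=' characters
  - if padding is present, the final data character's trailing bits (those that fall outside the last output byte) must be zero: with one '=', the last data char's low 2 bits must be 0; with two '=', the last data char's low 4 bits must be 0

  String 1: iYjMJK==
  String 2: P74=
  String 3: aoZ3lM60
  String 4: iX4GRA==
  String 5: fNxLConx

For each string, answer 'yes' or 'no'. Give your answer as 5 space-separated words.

Answer: no yes yes yes yes

Derivation:
String 1: 'iYjMJK==' → invalid (bad trailing bits)
String 2: 'P74=' → valid
String 3: 'aoZ3lM60' → valid
String 4: 'iX4GRA==' → valid
String 5: 'fNxLConx' → valid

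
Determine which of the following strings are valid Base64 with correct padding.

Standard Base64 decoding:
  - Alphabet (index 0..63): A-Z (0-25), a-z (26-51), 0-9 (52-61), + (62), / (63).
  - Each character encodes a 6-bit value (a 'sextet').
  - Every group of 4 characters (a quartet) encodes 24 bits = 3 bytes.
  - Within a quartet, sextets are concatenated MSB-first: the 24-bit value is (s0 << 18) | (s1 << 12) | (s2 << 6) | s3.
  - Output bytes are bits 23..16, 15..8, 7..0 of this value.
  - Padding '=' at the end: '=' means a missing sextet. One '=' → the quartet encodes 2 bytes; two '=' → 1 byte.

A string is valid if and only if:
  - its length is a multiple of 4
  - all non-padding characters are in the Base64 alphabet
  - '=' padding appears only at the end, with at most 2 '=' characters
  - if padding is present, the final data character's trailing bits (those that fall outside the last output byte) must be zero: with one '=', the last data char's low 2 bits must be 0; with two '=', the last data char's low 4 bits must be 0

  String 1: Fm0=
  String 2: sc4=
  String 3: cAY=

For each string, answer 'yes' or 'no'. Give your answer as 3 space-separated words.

String 1: 'Fm0=' → valid
String 2: 'sc4=' → valid
String 3: 'cAY=' → valid

Answer: yes yes yes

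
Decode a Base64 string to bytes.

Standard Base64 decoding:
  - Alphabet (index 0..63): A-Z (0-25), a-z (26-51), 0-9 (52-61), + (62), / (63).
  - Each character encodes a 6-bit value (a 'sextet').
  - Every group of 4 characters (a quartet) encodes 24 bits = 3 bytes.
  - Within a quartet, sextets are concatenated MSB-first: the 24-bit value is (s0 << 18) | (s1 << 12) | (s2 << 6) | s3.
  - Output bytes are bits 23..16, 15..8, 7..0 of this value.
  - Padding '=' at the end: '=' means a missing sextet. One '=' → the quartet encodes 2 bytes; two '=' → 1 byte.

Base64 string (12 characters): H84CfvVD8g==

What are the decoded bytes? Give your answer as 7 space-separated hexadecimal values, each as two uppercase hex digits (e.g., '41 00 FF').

After char 0 ('H'=7): chars_in_quartet=1 acc=0x7 bytes_emitted=0
After char 1 ('8'=60): chars_in_quartet=2 acc=0x1FC bytes_emitted=0
After char 2 ('4'=56): chars_in_quartet=3 acc=0x7F38 bytes_emitted=0
After char 3 ('C'=2): chars_in_quartet=4 acc=0x1FCE02 -> emit 1F CE 02, reset; bytes_emitted=3
After char 4 ('f'=31): chars_in_quartet=1 acc=0x1F bytes_emitted=3
After char 5 ('v'=47): chars_in_quartet=2 acc=0x7EF bytes_emitted=3
After char 6 ('V'=21): chars_in_quartet=3 acc=0x1FBD5 bytes_emitted=3
After char 7 ('D'=3): chars_in_quartet=4 acc=0x7EF543 -> emit 7E F5 43, reset; bytes_emitted=6
After char 8 ('8'=60): chars_in_quartet=1 acc=0x3C bytes_emitted=6
After char 9 ('g'=32): chars_in_quartet=2 acc=0xF20 bytes_emitted=6
Padding '==': partial quartet acc=0xF20 -> emit F2; bytes_emitted=7

Answer: 1F CE 02 7E F5 43 F2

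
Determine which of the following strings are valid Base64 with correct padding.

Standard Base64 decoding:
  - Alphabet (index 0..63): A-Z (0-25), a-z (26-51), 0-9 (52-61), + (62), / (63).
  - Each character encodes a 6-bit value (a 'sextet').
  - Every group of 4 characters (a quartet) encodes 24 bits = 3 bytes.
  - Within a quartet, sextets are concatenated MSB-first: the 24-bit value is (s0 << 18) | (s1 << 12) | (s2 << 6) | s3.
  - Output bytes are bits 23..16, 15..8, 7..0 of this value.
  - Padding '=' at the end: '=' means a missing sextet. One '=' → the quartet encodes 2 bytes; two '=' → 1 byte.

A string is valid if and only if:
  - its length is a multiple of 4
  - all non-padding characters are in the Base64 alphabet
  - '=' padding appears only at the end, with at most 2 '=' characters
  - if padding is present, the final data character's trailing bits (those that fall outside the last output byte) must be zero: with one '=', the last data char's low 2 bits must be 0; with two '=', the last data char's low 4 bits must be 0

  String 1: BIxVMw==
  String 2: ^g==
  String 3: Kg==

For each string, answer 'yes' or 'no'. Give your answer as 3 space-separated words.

Answer: yes no yes

Derivation:
String 1: 'BIxVMw==' → valid
String 2: '^g==' → invalid (bad char(s): ['^'])
String 3: 'Kg==' → valid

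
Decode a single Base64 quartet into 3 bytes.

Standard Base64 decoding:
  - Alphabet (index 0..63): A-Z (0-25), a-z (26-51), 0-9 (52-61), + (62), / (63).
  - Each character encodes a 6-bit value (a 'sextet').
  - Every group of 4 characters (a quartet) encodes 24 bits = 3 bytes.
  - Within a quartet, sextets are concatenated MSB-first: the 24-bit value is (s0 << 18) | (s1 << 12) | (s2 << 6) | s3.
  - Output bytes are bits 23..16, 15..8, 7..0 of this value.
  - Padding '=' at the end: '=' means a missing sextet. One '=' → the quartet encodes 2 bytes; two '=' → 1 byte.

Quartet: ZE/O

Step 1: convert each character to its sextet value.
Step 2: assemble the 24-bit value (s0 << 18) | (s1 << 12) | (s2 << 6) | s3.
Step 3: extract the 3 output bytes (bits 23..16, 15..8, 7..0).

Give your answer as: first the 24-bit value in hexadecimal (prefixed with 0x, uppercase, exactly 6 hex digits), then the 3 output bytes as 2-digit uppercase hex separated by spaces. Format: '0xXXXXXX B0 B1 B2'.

Sextets: Z=25, E=4, /=63, O=14
24-bit: (25<<18) | (4<<12) | (63<<6) | 14
      = 0x640000 | 0x004000 | 0x000FC0 | 0x00000E
      = 0x644FCE
Bytes: (v>>16)&0xFF=64, (v>>8)&0xFF=4F, v&0xFF=CE

Answer: 0x644FCE 64 4F CE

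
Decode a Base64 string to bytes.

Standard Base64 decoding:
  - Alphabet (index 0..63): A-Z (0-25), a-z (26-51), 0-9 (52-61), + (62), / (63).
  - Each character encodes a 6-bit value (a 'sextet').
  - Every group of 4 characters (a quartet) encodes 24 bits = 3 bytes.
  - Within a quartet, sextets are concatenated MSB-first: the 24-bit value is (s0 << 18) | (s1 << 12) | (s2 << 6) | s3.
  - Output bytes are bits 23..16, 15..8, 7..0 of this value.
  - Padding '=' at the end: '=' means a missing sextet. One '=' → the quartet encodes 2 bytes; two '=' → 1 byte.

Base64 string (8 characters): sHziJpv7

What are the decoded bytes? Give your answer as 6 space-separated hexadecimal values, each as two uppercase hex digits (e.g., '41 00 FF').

Answer: B0 7C E2 26 9B FB

Derivation:
After char 0 ('s'=44): chars_in_quartet=1 acc=0x2C bytes_emitted=0
After char 1 ('H'=7): chars_in_quartet=2 acc=0xB07 bytes_emitted=0
After char 2 ('z'=51): chars_in_quartet=3 acc=0x2C1F3 bytes_emitted=0
After char 3 ('i'=34): chars_in_quartet=4 acc=0xB07CE2 -> emit B0 7C E2, reset; bytes_emitted=3
After char 4 ('J'=9): chars_in_quartet=1 acc=0x9 bytes_emitted=3
After char 5 ('p'=41): chars_in_quartet=2 acc=0x269 bytes_emitted=3
After char 6 ('v'=47): chars_in_quartet=3 acc=0x9A6F bytes_emitted=3
After char 7 ('7'=59): chars_in_quartet=4 acc=0x269BFB -> emit 26 9B FB, reset; bytes_emitted=6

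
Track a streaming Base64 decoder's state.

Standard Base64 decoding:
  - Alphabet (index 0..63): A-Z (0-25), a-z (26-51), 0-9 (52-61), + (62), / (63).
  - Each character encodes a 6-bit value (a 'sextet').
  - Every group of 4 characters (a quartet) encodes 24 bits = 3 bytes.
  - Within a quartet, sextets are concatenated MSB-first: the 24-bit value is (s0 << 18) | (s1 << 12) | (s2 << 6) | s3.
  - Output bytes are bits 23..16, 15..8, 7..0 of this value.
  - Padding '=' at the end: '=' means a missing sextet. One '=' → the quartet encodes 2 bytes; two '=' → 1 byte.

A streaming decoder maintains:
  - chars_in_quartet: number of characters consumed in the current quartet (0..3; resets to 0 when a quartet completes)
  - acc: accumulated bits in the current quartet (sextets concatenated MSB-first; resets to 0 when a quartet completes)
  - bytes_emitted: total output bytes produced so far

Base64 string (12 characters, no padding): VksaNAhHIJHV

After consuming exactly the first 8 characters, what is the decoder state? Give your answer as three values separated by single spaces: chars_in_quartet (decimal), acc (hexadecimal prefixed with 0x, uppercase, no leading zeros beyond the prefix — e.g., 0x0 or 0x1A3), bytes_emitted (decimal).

Answer: 0 0x0 6

Derivation:
After char 0 ('V'=21): chars_in_quartet=1 acc=0x15 bytes_emitted=0
After char 1 ('k'=36): chars_in_quartet=2 acc=0x564 bytes_emitted=0
After char 2 ('s'=44): chars_in_quartet=3 acc=0x1592C bytes_emitted=0
After char 3 ('a'=26): chars_in_quartet=4 acc=0x564B1A -> emit 56 4B 1A, reset; bytes_emitted=3
After char 4 ('N'=13): chars_in_quartet=1 acc=0xD bytes_emitted=3
After char 5 ('A'=0): chars_in_quartet=2 acc=0x340 bytes_emitted=3
After char 6 ('h'=33): chars_in_quartet=3 acc=0xD021 bytes_emitted=3
After char 7 ('H'=7): chars_in_quartet=4 acc=0x340847 -> emit 34 08 47, reset; bytes_emitted=6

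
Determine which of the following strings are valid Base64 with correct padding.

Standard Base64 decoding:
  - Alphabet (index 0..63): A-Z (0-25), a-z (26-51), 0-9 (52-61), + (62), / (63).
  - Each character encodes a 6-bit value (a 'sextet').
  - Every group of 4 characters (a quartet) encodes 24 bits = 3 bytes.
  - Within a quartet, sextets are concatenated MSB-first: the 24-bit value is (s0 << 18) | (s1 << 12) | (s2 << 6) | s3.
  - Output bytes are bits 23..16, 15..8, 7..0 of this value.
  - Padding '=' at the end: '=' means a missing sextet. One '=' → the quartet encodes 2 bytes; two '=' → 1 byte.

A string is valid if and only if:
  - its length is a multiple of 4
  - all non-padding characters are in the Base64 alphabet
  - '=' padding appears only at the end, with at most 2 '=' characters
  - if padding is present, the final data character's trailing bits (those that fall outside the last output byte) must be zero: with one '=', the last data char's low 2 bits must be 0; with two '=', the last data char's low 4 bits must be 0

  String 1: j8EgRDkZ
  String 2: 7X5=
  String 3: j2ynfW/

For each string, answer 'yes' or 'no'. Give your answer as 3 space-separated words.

String 1: 'j8EgRDkZ' → valid
String 2: '7X5=' → invalid (bad trailing bits)
String 3: 'j2ynfW/' → invalid (len=7 not mult of 4)

Answer: yes no no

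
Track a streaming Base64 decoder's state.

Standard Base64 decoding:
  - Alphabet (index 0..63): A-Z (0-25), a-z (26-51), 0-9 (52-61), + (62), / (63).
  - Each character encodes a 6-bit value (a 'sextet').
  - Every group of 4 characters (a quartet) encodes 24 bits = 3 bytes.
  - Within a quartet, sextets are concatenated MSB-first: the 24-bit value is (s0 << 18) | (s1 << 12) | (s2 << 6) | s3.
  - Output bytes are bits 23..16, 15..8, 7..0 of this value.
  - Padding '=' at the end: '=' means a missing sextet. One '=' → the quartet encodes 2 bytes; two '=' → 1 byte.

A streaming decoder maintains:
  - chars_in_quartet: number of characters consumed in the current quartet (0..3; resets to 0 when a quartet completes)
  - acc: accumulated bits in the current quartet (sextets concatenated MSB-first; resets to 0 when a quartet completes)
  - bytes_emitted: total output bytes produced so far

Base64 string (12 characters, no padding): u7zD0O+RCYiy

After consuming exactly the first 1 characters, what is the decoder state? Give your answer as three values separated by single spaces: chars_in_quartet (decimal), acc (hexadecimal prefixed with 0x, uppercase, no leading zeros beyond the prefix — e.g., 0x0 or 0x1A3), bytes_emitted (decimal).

After char 0 ('u'=46): chars_in_quartet=1 acc=0x2E bytes_emitted=0

Answer: 1 0x2E 0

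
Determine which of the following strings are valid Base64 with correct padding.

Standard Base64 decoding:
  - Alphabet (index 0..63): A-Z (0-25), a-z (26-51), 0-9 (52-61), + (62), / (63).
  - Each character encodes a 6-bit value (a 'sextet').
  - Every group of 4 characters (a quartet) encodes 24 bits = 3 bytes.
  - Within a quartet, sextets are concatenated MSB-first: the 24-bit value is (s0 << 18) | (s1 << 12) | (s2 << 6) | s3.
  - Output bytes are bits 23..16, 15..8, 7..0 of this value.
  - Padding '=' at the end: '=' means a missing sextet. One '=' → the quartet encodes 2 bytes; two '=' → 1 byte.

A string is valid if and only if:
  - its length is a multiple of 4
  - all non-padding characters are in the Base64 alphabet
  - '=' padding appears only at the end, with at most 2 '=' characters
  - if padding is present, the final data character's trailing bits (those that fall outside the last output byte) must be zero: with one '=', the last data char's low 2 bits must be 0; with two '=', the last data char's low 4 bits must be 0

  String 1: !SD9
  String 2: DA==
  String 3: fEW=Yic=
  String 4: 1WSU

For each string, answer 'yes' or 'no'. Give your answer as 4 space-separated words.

Answer: no yes no yes

Derivation:
String 1: '!SD9' → invalid (bad char(s): ['!'])
String 2: 'DA==' → valid
String 3: 'fEW=Yic=' → invalid (bad char(s): ['=']; '=' in middle)
String 4: '1WSU' → valid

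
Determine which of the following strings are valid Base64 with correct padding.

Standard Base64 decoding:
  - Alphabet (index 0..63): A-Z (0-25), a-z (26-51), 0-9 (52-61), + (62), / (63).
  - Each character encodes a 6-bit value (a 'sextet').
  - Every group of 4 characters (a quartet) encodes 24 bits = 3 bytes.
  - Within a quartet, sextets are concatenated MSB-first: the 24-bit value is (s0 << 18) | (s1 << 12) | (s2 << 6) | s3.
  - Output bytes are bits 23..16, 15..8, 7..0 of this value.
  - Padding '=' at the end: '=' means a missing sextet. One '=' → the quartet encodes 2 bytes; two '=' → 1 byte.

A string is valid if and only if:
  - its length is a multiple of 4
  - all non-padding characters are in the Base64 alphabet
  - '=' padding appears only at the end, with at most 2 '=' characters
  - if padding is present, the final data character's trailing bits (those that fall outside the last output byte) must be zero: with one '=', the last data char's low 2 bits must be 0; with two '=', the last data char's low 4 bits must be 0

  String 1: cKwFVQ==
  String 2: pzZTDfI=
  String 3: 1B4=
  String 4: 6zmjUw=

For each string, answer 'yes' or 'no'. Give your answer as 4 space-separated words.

String 1: 'cKwFVQ==' → valid
String 2: 'pzZTDfI=' → valid
String 3: '1B4=' → valid
String 4: '6zmjUw=' → invalid (len=7 not mult of 4)

Answer: yes yes yes no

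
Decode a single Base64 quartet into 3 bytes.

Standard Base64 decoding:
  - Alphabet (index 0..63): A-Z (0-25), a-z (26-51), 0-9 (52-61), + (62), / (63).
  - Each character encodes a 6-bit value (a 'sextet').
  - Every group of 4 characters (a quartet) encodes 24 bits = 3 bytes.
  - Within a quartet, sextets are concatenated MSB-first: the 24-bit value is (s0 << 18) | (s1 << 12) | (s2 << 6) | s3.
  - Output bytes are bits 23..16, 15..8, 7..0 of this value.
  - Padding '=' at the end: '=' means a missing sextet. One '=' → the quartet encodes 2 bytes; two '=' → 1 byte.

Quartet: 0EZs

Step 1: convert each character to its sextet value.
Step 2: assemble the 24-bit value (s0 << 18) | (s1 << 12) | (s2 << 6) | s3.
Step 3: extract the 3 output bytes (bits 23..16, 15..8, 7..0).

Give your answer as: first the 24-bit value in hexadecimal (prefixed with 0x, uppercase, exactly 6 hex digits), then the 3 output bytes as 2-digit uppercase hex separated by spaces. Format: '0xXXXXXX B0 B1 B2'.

Sextets: 0=52, E=4, Z=25, s=44
24-bit: (52<<18) | (4<<12) | (25<<6) | 44
      = 0xD00000 | 0x004000 | 0x000640 | 0x00002C
      = 0xD0466C
Bytes: (v>>16)&0xFF=D0, (v>>8)&0xFF=46, v&0xFF=6C

Answer: 0xD0466C D0 46 6C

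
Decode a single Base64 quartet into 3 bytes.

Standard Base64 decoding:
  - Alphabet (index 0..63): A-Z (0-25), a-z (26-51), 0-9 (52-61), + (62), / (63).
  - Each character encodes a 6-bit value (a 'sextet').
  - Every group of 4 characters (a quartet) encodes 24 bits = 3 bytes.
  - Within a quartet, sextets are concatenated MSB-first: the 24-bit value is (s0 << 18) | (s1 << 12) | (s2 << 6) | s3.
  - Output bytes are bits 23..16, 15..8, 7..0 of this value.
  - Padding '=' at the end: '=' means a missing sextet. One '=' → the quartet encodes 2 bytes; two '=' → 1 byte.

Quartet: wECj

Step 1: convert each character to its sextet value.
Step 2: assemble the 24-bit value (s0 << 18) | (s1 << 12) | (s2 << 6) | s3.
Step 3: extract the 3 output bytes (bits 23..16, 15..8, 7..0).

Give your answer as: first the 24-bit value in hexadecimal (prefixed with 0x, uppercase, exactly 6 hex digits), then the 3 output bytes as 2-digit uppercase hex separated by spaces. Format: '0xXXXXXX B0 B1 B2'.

Answer: 0xC040A3 C0 40 A3

Derivation:
Sextets: w=48, E=4, C=2, j=35
24-bit: (48<<18) | (4<<12) | (2<<6) | 35
      = 0xC00000 | 0x004000 | 0x000080 | 0x000023
      = 0xC040A3
Bytes: (v>>16)&0xFF=C0, (v>>8)&0xFF=40, v&0xFF=A3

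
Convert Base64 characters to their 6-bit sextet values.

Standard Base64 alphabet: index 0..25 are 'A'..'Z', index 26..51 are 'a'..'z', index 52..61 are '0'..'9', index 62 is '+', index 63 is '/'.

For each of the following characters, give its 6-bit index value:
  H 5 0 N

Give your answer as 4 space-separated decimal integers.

'H': A..Z range, ord('H') − ord('A') = 7
'5': 0..9 range, 52 + ord('5') − ord('0') = 57
'0': 0..9 range, 52 + ord('0') − ord('0') = 52
'N': A..Z range, ord('N') − ord('A') = 13

Answer: 7 57 52 13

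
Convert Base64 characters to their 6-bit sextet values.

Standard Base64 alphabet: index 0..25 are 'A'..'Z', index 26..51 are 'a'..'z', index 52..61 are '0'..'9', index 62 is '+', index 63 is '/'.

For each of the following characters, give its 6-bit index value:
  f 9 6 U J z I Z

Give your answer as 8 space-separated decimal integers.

Answer: 31 61 58 20 9 51 8 25

Derivation:
'f': a..z range, 26 + ord('f') − ord('a') = 31
'9': 0..9 range, 52 + ord('9') − ord('0') = 61
'6': 0..9 range, 52 + ord('6') − ord('0') = 58
'U': A..Z range, ord('U') − ord('A') = 20
'J': A..Z range, ord('J') − ord('A') = 9
'z': a..z range, 26 + ord('z') − ord('a') = 51
'I': A..Z range, ord('I') − ord('A') = 8
'Z': A..Z range, ord('Z') − ord('A') = 25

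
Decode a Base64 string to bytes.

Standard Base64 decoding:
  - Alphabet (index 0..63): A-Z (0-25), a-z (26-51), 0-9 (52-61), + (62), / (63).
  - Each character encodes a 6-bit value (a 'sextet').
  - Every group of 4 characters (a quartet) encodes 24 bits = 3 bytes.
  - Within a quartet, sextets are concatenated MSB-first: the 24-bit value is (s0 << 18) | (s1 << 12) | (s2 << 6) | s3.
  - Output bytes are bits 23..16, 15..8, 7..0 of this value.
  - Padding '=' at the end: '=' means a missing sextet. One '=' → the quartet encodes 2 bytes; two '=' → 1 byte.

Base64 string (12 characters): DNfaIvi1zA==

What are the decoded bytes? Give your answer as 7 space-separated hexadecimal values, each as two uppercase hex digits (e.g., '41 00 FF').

After char 0 ('D'=3): chars_in_quartet=1 acc=0x3 bytes_emitted=0
After char 1 ('N'=13): chars_in_quartet=2 acc=0xCD bytes_emitted=0
After char 2 ('f'=31): chars_in_quartet=3 acc=0x335F bytes_emitted=0
After char 3 ('a'=26): chars_in_quartet=4 acc=0xCD7DA -> emit 0C D7 DA, reset; bytes_emitted=3
After char 4 ('I'=8): chars_in_quartet=1 acc=0x8 bytes_emitted=3
After char 5 ('v'=47): chars_in_quartet=2 acc=0x22F bytes_emitted=3
After char 6 ('i'=34): chars_in_quartet=3 acc=0x8BE2 bytes_emitted=3
After char 7 ('1'=53): chars_in_quartet=4 acc=0x22F8B5 -> emit 22 F8 B5, reset; bytes_emitted=6
After char 8 ('z'=51): chars_in_quartet=1 acc=0x33 bytes_emitted=6
After char 9 ('A'=0): chars_in_quartet=2 acc=0xCC0 bytes_emitted=6
Padding '==': partial quartet acc=0xCC0 -> emit CC; bytes_emitted=7

Answer: 0C D7 DA 22 F8 B5 CC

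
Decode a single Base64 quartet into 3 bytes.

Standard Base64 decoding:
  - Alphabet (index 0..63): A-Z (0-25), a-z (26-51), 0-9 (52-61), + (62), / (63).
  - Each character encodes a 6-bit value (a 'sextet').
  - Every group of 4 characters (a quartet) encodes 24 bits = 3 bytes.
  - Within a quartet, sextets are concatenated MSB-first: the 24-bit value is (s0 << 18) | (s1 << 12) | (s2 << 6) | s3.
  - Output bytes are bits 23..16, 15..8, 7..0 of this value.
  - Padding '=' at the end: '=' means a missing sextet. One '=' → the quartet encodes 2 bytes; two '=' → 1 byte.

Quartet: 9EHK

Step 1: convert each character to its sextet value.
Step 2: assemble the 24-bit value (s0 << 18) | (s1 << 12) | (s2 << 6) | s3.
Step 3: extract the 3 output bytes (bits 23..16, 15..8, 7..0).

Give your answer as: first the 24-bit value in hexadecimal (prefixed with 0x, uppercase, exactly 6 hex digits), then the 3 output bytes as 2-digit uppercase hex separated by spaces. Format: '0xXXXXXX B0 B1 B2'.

Answer: 0xF441CA F4 41 CA

Derivation:
Sextets: 9=61, E=4, H=7, K=10
24-bit: (61<<18) | (4<<12) | (7<<6) | 10
      = 0xF40000 | 0x004000 | 0x0001C0 | 0x00000A
      = 0xF441CA
Bytes: (v>>16)&0xFF=F4, (v>>8)&0xFF=41, v&0xFF=CA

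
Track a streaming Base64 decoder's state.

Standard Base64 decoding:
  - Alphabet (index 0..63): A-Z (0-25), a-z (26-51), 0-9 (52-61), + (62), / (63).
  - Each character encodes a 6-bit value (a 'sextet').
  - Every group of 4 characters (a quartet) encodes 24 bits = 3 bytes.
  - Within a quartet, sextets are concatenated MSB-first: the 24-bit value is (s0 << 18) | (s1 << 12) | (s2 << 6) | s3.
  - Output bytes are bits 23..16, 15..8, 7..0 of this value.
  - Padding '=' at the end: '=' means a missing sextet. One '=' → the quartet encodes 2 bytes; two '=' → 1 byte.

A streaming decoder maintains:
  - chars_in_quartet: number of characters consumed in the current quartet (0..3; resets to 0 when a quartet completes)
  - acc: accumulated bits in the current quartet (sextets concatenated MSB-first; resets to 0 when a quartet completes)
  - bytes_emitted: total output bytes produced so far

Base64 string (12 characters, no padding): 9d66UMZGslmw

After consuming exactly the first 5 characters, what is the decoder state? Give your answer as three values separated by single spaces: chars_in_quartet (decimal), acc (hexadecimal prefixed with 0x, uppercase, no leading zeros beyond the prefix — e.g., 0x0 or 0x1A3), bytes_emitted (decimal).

After char 0 ('9'=61): chars_in_quartet=1 acc=0x3D bytes_emitted=0
After char 1 ('d'=29): chars_in_quartet=2 acc=0xF5D bytes_emitted=0
After char 2 ('6'=58): chars_in_quartet=3 acc=0x3D77A bytes_emitted=0
After char 3 ('6'=58): chars_in_quartet=4 acc=0xF5DEBA -> emit F5 DE BA, reset; bytes_emitted=3
After char 4 ('U'=20): chars_in_quartet=1 acc=0x14 bytes_emitted=3

Answer: 1 0x14 3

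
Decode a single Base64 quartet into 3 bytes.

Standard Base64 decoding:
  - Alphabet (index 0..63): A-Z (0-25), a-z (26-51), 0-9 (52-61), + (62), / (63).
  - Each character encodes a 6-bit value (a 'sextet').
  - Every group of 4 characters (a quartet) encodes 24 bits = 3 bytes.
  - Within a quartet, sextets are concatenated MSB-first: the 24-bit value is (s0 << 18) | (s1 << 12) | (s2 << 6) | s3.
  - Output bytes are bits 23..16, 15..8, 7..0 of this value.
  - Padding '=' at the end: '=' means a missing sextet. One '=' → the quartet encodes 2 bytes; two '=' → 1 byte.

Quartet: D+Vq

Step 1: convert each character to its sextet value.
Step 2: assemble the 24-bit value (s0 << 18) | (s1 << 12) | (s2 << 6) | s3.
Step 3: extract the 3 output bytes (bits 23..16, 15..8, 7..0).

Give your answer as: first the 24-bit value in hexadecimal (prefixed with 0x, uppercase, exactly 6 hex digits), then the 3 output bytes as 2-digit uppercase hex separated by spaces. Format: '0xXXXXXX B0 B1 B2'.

Answer: 0x0FE56A 0F E5 6A

Derivation:
Sextets: D=3, +=62, V=21, q=42
24-bit: (3<<18) | (62<<12) | (21<<6) | 42
      = 0x0C0000 | 0x03E000 | 0x000540 | 0x00002A
      = 0x0FE56A
Bytes: (v>>16)&0xFF=0F, (v>>8)&0xFF=E5, v&0xFF=6A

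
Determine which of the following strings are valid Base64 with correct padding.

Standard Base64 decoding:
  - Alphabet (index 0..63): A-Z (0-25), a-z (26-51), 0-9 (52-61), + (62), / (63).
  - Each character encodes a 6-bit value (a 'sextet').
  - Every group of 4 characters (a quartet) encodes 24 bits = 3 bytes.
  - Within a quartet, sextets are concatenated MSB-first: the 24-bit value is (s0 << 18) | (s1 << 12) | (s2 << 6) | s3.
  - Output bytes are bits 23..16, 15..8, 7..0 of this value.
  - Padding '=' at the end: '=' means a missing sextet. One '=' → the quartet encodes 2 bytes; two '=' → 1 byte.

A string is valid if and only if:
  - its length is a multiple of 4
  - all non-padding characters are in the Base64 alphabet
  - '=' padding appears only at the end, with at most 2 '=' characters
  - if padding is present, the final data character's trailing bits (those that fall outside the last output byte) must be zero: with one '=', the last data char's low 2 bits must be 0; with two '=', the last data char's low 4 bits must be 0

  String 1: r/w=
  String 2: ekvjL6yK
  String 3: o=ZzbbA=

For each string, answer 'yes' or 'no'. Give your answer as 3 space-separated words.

String 1: 'r/w=' → valid
String 2: 'ekvjL6yK' → valid
String 3: 'o=ZzbbA=' → invalid (bad char(s): ['=']; '=' in middle)

Answer: yes yes no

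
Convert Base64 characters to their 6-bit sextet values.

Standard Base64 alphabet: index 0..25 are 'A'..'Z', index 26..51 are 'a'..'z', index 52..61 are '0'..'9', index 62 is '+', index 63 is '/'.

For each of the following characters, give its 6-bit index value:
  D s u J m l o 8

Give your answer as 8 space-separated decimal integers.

Answer: 3 44 46 9 38 37 40 60

Derivation:
'D': A..Z range, ord('D') − ord('A') = 3
's': a..z range, 26 + ord('s') − ord('a') = 44
'u': a..z range, 26 + ord('u') − ord('a') = 46
'J': A..Z range, ord('J') − ord('A') = 9
'm': a..z range, 26 + ord('m') − ord('a') = 38
'l': a..z range, 26 + ord('l') − ord('a') = 37
'o': a..z range, 26 + ord('o') − ord('a') = 40
'8': 0..9 range, 52 + ord('8') − ord('0') = 60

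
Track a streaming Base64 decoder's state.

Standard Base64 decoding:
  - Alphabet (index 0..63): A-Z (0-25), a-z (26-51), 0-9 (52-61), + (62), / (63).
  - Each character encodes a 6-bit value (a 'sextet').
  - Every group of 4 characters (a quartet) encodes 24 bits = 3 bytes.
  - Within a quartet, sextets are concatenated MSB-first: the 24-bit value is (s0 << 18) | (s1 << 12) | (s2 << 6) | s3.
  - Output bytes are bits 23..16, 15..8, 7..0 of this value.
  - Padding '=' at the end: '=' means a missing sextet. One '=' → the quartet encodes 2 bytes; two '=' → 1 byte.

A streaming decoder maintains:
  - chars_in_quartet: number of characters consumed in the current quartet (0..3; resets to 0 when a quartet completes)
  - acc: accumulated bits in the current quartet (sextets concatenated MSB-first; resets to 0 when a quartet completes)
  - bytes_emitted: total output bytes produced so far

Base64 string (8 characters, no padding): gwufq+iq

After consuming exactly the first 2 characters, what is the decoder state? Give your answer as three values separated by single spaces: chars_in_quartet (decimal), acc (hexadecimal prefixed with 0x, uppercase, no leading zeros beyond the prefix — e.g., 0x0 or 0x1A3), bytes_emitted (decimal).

Answer: 2 0x830 0

Derivation:
After char 0 ('g'=32): chars_in_quartet=1 acc=0x20 bytes_emitted=0
After char 1 ('w'=48): chars_in_quartet=2 acc=0x830 bytes_emitted=0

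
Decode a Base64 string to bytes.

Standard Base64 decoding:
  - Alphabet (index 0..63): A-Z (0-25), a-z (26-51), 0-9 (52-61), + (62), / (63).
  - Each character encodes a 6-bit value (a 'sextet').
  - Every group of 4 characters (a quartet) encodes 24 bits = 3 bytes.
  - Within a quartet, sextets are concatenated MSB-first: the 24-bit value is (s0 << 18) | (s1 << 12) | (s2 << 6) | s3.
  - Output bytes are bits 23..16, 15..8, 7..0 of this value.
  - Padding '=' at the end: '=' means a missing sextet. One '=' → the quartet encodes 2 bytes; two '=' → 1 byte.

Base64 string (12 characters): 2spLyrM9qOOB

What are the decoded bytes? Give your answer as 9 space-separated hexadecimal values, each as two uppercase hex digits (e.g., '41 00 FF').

Answer: DA CA 4B CA B3 3D A8 E3 81

Derivation:
After char 0 ('2'=54): chars_in_quartet=1 acc=0x36 bytes_emitted=0
After char 1 ('s'=44): chars_in_quartet=2 acc=0xDAC bytes_emitted=0
After char 2 ('p'=41): chars_in_quartet=3 acc=0x36B29 bytes_emitted=0
After char 3 ('L'=11): chars_in_quartet=4 acc=0xDACA4B -> emit DA CA 4B, reset; bytes_emitted=3
After char 4 ('y'=50): chars_in_quartet=1 acc=0x32 bytes_emitted=3
After char 5 ('r'=43): chars_in_quartet=2 acc=0xCAB bytes_emitted=3
After char 6 ('M'=12): chars_in_quartet=3 acc=0x32ACC bytes_emitted=3
After char 7 ('9'=61): chars_in_quartet=4 acc=0xCAB33D -> emit CA B3 3D, reset; bytes_emitted=6
After char 8 ('q'=42): chars_in_quartet=1 acc=0x2A bytes_emitted=6
After char 9 ('O'=14): chars_in_quartet=2 acc=0xA8E bytes_emitted=6
After char 10 ('O'=14): chars_in_quartet=3 acc=0x2A38E bytes_emitted=6
After char 11 ('B'=1): chars_in_quartet=4 acc=0xA8E381 -> emit A8 E3 81, reset; bytes_emitted=9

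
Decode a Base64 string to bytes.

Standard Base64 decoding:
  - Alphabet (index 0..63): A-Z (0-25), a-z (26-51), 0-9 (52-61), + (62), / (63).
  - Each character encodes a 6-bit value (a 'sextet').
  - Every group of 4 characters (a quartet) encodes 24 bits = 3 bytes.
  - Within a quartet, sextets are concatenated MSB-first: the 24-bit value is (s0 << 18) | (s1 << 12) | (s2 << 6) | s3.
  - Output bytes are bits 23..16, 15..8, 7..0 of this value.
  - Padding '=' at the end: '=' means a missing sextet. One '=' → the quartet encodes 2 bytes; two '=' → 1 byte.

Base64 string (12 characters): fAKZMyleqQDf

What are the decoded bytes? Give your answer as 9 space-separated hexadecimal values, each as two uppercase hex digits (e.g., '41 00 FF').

Answer: 7C 02 99 33 29 5E A9 00 DF

Derivation:
After char 0 ('f'=31): chars_in_quartet=1 acc=0x1F bytes_emitted=0
After char 1 ('A'=0): chars_in_quartet=2 acc=0x7C0 bytes_emitted=0
After char 2 ('K'=10): chars_in_quartet=3 acc=0x1F00A bytes_emitted=0
After char 3 ('Z'=25): chars_in_quartet=4 acc=0x7C0299 -> emit 7C 02 99, reset; bytes_emitted=3
After char 4 ('M'=12): chars_in_quartet=1 acc=0xC bytes_emitted=3
After char 5 ('y'=50): chars_in_quartet=2 acc=0x332 bytes_emitted=3
After char 6 ('l'=37): chars_in_quartet=3 acc=0xCCA5 bytes_emitted=3
After char 7 ('e'=30): chars_in_quartet=4 acc=0x33295E -> emit 33 29 5E, reset; bytes_emitted=6
After char 8 ('q'=42): chars_in_quartet=1 acc=0x2A bytes_emitted=6
After char 9 ('Q'=16): chars_in_quartet=2 acc=0xA90 bytes_emitted=6
After char 10 ('D'=3): chars_in_quartet=3 acc=0x2A403 bytes_emitted=6
After char 11 ('f'=31): chars_in_quartet=4 acc=0xA900DF -> emit A9 00 DF, reset; bytes_emitted=9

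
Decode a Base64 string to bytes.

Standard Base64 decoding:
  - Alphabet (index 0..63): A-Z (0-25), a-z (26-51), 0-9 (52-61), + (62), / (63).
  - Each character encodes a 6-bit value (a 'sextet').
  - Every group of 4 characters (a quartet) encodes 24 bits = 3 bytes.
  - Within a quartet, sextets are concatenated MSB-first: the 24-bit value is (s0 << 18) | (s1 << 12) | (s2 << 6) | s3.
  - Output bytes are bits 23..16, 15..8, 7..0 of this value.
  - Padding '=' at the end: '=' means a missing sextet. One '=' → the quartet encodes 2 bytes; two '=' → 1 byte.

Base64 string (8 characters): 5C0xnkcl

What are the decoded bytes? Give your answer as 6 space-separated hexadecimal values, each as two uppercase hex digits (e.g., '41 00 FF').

Answer: E4 2D 31 9E 47 25

Derivation:
After char 0 ('5'=57): chars_in_quartet=1 acc=0x39 bytes_emitted=0
After char 1 ('C'=2): chars_in_quartet=2 acc=0xE42 bytes_emitted=0
After char 2 ('0'=52): chars_in_quartet=3 acc=0x390B4 bytes_emitted=0
After char 3 ('x'=49): chars_in_quartet=4 acc=0xE42D31 -> emit E4 2D 31, reset; bytes_emitted=3
After char 4 ('n'=39): chars_in_quartet=1 acc=0x27 bytes_emitted=3
After char 5 ('k'=36): chars_in_quartet=2 acc=0x9E4 bytes_emitted=3
After char 6 ('c'=28): chars_in_quartet=3 acc=0x2791C bytes_emitted=3
After char 7 ('l'=37): chars_in_quartet=4 acc=0x9E4725 -> emit 9E 47 25, reset; bytes_emitted=6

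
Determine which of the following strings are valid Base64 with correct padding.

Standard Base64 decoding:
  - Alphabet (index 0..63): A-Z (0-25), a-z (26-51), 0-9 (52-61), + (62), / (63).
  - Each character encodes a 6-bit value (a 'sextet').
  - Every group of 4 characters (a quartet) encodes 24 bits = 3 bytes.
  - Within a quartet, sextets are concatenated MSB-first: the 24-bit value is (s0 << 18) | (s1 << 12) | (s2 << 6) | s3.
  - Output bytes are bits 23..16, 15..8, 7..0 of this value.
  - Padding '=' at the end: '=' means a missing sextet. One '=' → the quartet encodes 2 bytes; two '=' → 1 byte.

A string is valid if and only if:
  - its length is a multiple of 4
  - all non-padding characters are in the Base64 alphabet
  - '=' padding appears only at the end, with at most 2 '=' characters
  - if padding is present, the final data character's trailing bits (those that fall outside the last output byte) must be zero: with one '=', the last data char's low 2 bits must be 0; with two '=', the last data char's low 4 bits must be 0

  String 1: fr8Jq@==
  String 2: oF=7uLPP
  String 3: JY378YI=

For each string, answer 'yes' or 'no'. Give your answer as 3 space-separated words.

Answer: no no yes

Derivation:
String 1: 'fr8Jq@==' → invalid (bad char(s): ['@'])
String 2: 'oF=7uLPP' → invalid (bad char(s): ['=']; '=' in middle)
String 3: 'JY378YI=' → valid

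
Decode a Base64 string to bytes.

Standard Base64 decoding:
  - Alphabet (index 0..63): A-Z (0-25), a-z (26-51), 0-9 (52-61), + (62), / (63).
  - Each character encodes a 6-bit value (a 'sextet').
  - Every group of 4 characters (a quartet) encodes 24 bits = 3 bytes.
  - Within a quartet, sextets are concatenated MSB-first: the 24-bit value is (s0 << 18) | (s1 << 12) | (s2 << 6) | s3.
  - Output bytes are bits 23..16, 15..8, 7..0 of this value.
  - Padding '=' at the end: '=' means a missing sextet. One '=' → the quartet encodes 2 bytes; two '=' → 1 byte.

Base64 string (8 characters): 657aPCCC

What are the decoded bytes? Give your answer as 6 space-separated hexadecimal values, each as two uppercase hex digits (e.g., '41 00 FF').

After char 0 ('6'=58): chars_in_quartet=1 acc=0x3A bytes_emitted=0
After char 1 ('5'=57): chars_in_quartet=2 acc=0xEB9 bytes_emitted=0
After char 2 ('7'=59): chars_in_quartet=3 acc=0x3AE7B bytes_emitted=0
After char 3 ('a'=26): chars_in_quartet=4 acc=0xEB9EDA -> emit EB 9E DA, reset; bytes_emitted=3
After char 4 ('P'=15): chars_in_quartet=1 acc=0xF bytes_emitted=3
After char 5 ('C'=2): chars_in_quartet=2 acc=0x3C2 bytes_emitted=3
After char 6 ('C'=2): chars_in_quartet=3 acc=0xF082 bytes_emitted=3
After char 7 ('C'=2): chars_in_quartet=4 acc=0x3C2082 -> emit 3C 20 82, reset; bytes_emitted=6

Answer: EB 9E DA 3C 20 82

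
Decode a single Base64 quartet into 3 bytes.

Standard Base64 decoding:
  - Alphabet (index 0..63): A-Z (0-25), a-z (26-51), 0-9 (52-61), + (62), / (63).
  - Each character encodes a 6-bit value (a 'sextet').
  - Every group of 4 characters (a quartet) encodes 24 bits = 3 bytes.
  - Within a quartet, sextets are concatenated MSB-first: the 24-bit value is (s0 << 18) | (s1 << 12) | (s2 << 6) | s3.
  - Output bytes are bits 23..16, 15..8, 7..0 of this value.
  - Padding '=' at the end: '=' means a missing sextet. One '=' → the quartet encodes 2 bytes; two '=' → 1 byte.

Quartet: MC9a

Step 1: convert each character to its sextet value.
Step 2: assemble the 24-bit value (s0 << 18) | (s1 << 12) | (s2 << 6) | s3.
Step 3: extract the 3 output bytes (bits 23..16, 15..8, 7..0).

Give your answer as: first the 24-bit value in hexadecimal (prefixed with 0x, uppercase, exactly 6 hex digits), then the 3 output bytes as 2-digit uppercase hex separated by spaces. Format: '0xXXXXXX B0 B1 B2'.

Sextets: M=12, C=2, 9=61, a=26
24-bit: (12<<18) | (2<<12) | (61<<6) | 26
      = 0x300000 | 0x002000 | 0x000F40 | 0x00001A
      = 0x302F5A
Bytes: (v>>16)&0xFF=30, (v>>8)&0xFF=2F, v&0xFF=5A

Answer: 0x302F5A 30 2F 5A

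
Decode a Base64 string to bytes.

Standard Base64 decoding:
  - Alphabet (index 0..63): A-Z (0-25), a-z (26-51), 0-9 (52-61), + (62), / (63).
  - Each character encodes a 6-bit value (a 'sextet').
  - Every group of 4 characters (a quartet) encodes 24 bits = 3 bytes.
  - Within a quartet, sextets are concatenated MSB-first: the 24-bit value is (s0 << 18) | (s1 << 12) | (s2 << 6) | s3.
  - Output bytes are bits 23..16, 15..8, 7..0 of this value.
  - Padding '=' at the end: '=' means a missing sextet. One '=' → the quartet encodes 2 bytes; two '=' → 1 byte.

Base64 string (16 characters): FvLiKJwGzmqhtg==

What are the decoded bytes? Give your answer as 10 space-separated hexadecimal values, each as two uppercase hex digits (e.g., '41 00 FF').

Answer: 16 F2 E2 28 9C 06 CE 6A A1 B6

Derivation:
After char 0 ('F'=5): chars_in_quartet=1 acc=0x5 bytes_emitted=0
After char 1 ('v'=47): chars_in_quartet=2 acc=0x16F bytes_emitted=0
After char 2 ('L'=11): chars_in_quartet=3 acc=0x5BCB bytes_emitted=0
After char 3 ('i'=34): chars_in_quartet=4 acc=0x16F2E2 -> emit 16 F2 E2, reset; bytes_emitted=3
After char 4 ('K'=10): chars_in_quartet=1 acc=0xA bytes_emitted=3
After char 5 ('J'=9): chars_in_quartet=2 acc=0x289 bytes_emitted=3
After char 6 ('w'=48): chars_in_quartet=3 acc=0xA270 bytes_emitted=3
After char 7 ('G'=6): chars_in_quartet=4 acc=0x289C06 -> emit 28 9C 06, reset; bytes_emitted=6
After char 8 ('z'=51): chars_in_quartet=1 acc=0x33 bytes_emitted=6
After char 9 ('m'=38): chars_in_quartet=2 acc=0xCE6 bytes_emitted=6
After char 10 ('q'=42): chars_in_quartet=3 acc=0x339AA bytes_emitted=6
After char 11 ('h'=33): chars_in_quartet=4 acc=0xCE6AA1 -> emit CE 6A A1, reset; bytes_emitted=9
After char 12 ('t'=45): chars_in_quartet=1 acc=0x2D bytes_emitted=9
After char 13 ('g'=32): chars_in_quartet=2 acc=0xB60 bytes_emitted=9
Padding '==': partial quartet acc=0xB60 -> emit B6; bytes_emitted=10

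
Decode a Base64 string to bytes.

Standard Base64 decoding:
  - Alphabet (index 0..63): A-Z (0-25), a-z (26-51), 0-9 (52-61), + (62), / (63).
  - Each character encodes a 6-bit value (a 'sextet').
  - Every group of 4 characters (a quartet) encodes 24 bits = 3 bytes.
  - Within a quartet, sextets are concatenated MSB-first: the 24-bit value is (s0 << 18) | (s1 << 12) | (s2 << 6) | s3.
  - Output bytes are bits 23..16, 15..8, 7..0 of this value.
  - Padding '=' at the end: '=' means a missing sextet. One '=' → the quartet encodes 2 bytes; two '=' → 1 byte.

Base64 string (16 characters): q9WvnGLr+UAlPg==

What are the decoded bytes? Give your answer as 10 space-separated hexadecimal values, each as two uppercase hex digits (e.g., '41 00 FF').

Answer: AB D5 AF 9C 62 EB F9 40 25 3E

Derivation:
After char 0 ('q'=42): chars_in_quartet=1 acc=0x2A bytes_emitted=0
After char 1 ('9'=61): chars_in_quartet=2 acc=0xABD bytes_emitted=0
After char 2 ('W'=22): chars_in_quartet=3 acc=0x2AF56 bytes_emitted=0
After char 3 ('v'=47): chars_in_quartet=4 acc=0xABD5AF -> emit AB D5 AF, reset; bytes_emitted=3
After char 4 ('n'=39): chars_in_quartet=1 acc=0x27 bytes_emitted=3
After char 5 ('G'=6): chars_in_quartet=2 acc=0x9C6 bytes_emitted=3
After char 6 ('L'=11): chars_in_quartet=3 acc=0x2718B bytes_emitted=3
After char 7 ('r'=43): chars_in_quartet=4 acc=0x9C62EB -> emit 9C 62 EB, reset; bytes_emitted=6
After char 8 ('+'=62): chars_in_quartet=1 acc=0x3E bytes_emitted=6
After char 9 ('U'=20): chars_in_quartet=2 acc=0xF94 bytes_emitted=6
After char 10 ('A'=0): chars_in_quartet=3 acc=0x3E500 bytes_emitted=6
After char 11 ('l'=37): chars_in_quartet=4 acc=0xF94025 -> emit F9 40 25, reset; bytes_emitted=9
After char 12 ('P'=15): chars_in_quartet=1 acc=0xF bytes_emitted=9
After char 13 ('g'=32): chars_in_quartet=2 acc=0x3E0 bytes_emitted=9
Padding '==': partial quartet acc=0x3E0 -> emit 3E; bytes_emitted=10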